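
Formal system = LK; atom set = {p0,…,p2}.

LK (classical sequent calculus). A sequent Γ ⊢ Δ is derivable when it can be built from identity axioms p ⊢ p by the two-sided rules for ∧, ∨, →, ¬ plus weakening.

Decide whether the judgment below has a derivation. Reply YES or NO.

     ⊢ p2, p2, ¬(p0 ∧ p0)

Enumerate valuations to refute Γ ⊢ Δ:
  v=000: Γ:[] Δ:[p2=F, p2=F, ¬(p0 ∧ p0)=T] refutes=False
  v=001: Γ:[] Δ:[p2=T, p2=T, ¬(p0 ∧ p0)=T] refutes=False
  v=010: Γ:[] Δ:[p2=F, p2=F, ¬(p0 ∧ p0)=T] refutes=False
  v=011: Γ:[] Δ:[p2=T, p2=T, ¬(p0 ∧ p0)=T] refutes=False
  v=100: Γ:[] Δ:[p2=F, p2=F, ¬(p0 ∧ p0)=F] refutes=True  ← countermodel

Result: NO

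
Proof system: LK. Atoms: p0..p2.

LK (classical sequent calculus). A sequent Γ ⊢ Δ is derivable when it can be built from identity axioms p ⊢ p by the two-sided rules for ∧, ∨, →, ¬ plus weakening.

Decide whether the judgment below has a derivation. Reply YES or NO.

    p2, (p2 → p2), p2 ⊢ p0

Truth-table refutation:
  v=000: Γ:[p2=F, (p2 → p2)=T, p2=F] Δ:[p0=F] refutes=False
  v=001: Γ:[p2=T, (p2 → p2)=T, p2=T] Δ:[p0=F] refutes=True  ← countermodel

Result: NO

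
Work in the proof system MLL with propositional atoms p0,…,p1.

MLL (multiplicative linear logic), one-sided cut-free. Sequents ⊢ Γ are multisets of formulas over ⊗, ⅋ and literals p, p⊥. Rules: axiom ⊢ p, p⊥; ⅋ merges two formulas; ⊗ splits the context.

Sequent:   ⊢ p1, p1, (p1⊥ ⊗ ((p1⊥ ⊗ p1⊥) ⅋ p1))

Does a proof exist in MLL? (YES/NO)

Derivation trace:
[⊗]  ⊢ p1, p1, (p1⊥ ⊗ ((p1⊥ ⊗ p1⊥) ⅋ p1))
  [Ax]  ⊢ p1, p1⊥
  [⅋]  ⊢ p1, ((p1⊥ ⊗ p1⊥) ⅋ p1)
    [⊗]  ⊢ p1, p1, (p1⊥ ⊗ p1⊥)
      [Ax]  ⊢ p1, p1⊥
      [Ax]  ⊢ p1, p1⊥

Result: YES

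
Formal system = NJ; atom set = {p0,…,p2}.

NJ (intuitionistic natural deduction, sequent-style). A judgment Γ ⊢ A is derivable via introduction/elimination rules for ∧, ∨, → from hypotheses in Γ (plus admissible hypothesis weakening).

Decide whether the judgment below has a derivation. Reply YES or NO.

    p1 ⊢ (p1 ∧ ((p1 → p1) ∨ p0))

Derivation trace:
[∧I] p1 ⊢ (p1 ∧ ((p1 → p1) ∨ p0))
  [Ax] p1 ⊢ p1
  [∨I₁]  ⊢ ((p1 → p1) ∨ p0)
    [→I]  ⊢ (p1 → p1)
      [Ax] p1 ⊢ p1

Result: YES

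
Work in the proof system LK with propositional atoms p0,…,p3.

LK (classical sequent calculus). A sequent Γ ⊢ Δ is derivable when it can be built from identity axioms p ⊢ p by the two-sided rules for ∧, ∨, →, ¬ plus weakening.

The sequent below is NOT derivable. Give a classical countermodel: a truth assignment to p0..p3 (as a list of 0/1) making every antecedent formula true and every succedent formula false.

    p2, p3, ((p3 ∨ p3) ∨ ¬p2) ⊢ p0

Search for a countermodel by truth-table:
  v=0000: Γ:[p2=F, p3=F, ((p3 ∨ p3) ∨ ¬p2)=T] Δ:[p0=F] refutes=False
  v=0001: Γ:[p2=F, p3=T, ((p3 ∨ p3) ∨ ¬p2)=T] Δ:[p0=F] refutes=False
  v=0010: Γ:[p2=T, p3=F, ((p3 ∨ p3) ∨ ¬p2)=F] Δ:[p0=F] refutes=False
  v=0011: Γ:[p2=T, p3=T, ((p3 ∨ p3) ∨ ¬p2)=T] Δ:[p0=F] refutes=True  ← countermodel

Result: [0, 0, 1, 1]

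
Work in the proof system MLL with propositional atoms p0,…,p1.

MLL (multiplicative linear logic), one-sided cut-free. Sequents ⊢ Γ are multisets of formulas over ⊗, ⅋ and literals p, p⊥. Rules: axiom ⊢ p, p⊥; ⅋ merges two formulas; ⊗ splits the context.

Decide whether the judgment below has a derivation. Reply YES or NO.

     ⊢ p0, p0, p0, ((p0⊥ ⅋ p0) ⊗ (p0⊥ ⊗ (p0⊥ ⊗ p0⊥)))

Derivation (root first):
[⊗]  ⊢ p0, p0, p0, ((p0⊥ ⅋ p0) ⊗ (p0⊥ ⊗ (p0⊥ ⊗ p0⊥)))
  [⅋]  ⊢ (p0⊥ ⅋ p0)
    [Ax]  ⊢ p0, p0⊥
  [⊗]  ⊢ p0, p0, p0, (p0⊥ ⊗ (p0⊥ ⊗ p0⊥))
    [Ax]  ⊢ p0, p0⊥
    [⊗]  ⊢ p0, p0, (p0⊥ ⊗ p0⊥)
      [Ax]  ⊢ p0, p0⊥
      [Ax]  ⊢ p0, p0⊥

Result: YES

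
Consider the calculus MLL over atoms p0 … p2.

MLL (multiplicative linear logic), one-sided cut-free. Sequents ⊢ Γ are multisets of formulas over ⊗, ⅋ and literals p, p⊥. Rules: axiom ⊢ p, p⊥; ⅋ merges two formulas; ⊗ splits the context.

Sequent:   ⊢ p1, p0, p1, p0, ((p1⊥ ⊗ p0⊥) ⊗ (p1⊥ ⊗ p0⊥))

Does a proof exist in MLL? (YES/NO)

Derivation trace:
[⊗]  ⊢ p1, p0, p1, p0, ((p1⊥ ⊗ p0⊥) ⊗ (p1⊥ ⊗ p0⊥))
  [⊗]  ⊢ p1, p0, (p1⊥ ⊗ p0⊥)
    [Ax]  ⊢ p1, p1⊥
    [Ax]  ⊢ p0, p0⊥
  [⊗]  ⊢ p1, p0, (p1⊥ ⊗ p0⊥)
    [Ax]  ⊢ p1, p1⊥
    [Ax]  ⊢ p0, p0⊥

Result: YES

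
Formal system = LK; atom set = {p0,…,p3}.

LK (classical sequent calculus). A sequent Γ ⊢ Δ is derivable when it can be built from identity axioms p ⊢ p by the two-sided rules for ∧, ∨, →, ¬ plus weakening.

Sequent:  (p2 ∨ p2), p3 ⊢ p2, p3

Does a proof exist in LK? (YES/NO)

Proof tree:
[WL] (p2 ∨ p2), p3 ⊢ p2, p3
  [∨L] (p2 ∨ p2) ⊢ p2, p3
    [WR] p2 ⊢ p2, p3
      [Ax] p2 ⊢ p2
    [WR] p2 ⊢ p2, p3
      [Ax] p2 ⊢ p2

Result: YES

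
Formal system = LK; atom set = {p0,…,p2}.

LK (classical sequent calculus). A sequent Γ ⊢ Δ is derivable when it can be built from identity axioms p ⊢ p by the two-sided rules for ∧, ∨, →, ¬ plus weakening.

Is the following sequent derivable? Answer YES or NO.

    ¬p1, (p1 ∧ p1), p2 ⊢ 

Proof tree:
[WL] ¬p1, (p1 ∧ p1), p2 ⊢ 
  [∧L] ¬p1, (p1 ∧ p1) ⊢ 
    [¬L] p1, p1, ¬p1 ⊢ 
      [WL] p1, p1 ⊢ p1
        [Ax] p1 ⊢ p1

Result: YES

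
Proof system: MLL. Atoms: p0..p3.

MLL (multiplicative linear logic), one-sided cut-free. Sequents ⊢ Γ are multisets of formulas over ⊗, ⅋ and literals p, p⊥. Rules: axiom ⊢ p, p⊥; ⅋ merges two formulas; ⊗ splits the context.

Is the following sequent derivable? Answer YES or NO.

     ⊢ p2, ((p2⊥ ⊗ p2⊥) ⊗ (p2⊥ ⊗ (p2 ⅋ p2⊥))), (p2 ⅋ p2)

Derivation trace:
[⅋]  ⊢ p2, ((p2⊥ ⊗ p2⊥) ⊗ (p2⊥ ⊗ (p2 ⅋ p2⊥))), (p2 ⅋ p2)
  [⊗]  ⊢ p2, p2, p2, ((p2⊥ ⊗ p2⊥) ⊗ (p2⊥ ⊗ (p2 ⅋ p2⊥)))
    [⊗]  ⊢ p2, p2, (p2⊥ ⊗ p2⊥)
      [Ax]  ⊢ p2, p2⊥
      [Ax]  ⊢ p2, p2⊥
    [⊗]  ⊢ p2, (p2⊥ ⊗ (p2 ⅋ p2⊥))
      [Ax]  ⊢ p2, p2⊥
      [⅋]  ⊢ (p2 ⅋ p2⊥)
        [Ax]  ⊢ p2, p2⊥

Result: YES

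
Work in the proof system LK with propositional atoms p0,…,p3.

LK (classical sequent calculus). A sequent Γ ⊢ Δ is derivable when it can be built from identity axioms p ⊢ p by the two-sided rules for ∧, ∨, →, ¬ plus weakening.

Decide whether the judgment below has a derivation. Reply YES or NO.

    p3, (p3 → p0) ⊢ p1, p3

Derivation trace:
[→L] p3, (p3 → p0) ⊢ p1, p3
  [Ax] p3 ⊢ p3
  [WL] p3, p0 ⊢ p3, p1
    [WR] p3 ⊢ p3, p1
      [Ax] p3 ⊢ p3

Result: YES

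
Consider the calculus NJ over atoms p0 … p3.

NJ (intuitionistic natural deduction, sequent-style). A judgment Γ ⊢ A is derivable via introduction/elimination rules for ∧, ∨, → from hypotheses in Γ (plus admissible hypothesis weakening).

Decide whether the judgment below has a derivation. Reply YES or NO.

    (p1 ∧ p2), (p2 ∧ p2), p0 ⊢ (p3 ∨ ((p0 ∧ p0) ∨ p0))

Derivation trace:
[∨I₂] (p1 ∧ p2), (p2 ∧ p2), p0 ⊢ (p3 ∨ ((p0 ∧ p0) ∨ p0))
  [∨I₁] (p1 ∧ p2), (p2 ∧ p2), p0 ⊢ ((p0 ∧ p0) ∨ p0)
    [∧I] (p1 ∧ p2), (p2 ∧ p2), p0 ⊢ (p0 ∧ p0)
      [Wk] p0, (p1 ∧ p2) ⊢ p0
        [Ax] p0 ⊢ p0
      [Wk] p0, (p2 ∧ p2) ⊢ p0
        [Ax] p0 ⊢ p0

Result: YES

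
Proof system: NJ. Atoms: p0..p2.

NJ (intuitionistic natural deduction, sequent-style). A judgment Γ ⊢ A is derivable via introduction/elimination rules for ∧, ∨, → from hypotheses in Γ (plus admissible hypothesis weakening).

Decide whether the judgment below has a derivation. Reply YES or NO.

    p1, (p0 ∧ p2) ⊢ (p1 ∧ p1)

Proof tree:
[∧I] p1, (p0 ∧ p2) ⊢ (p1 ∧ p1)
  [Wk] p1, (p0 ∧ p2) ⊢ p1
    [Ax] p1 ⊢ p1
  [Wk] p1, p1 ⊢ p1
    [Ax] p1 ⊢ p1

Result: YES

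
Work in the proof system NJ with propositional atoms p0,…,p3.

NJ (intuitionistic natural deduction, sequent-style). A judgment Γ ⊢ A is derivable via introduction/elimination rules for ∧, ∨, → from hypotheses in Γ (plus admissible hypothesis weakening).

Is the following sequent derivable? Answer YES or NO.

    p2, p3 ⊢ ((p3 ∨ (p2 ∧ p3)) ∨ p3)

Proof tree:
[∨I₁] p2, p3 ⊢ ((p3 ∨ (p2 ∧ p3)) ∨ p3)
  [∨I₂] p2, p3 ⊢ (p3 ∨ (p2 ∧ p3))
    [∧I] p2, p3 ⊢ (p2 ∧ p3)
      [Ax] p2 ⊢ p2
      [Ax] p3 ⊢ p3

Result: YES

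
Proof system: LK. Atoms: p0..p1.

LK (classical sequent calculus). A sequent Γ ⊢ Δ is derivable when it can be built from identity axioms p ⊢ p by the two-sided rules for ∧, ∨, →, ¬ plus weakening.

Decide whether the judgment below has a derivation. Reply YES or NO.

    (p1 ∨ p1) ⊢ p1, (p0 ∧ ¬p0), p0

Derivation (root first):
[∨L] (p1 ∨ p1) ⊢ p1, (p0 ∧ ¬p0), p0
  [∧R] p1 ⊢ p1, p0, (p0 ∧ ¬p0)
    [WR] p1 ⊢ p1, p0
      [Ax] p1 ⊢ p1
    [¬R]  ⊢ p0, ¬p0
      [Ax] p0 ⊢ p0
  [WR] p1 ⊢ p1, p0
    [Ax] p1 ⊢ p1

Result: YES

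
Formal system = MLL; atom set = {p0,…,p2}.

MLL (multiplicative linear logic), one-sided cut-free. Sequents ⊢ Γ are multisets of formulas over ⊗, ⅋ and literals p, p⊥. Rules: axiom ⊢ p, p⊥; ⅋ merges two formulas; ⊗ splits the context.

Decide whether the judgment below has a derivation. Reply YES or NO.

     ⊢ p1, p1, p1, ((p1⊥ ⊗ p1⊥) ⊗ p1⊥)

Derivation trace:
[⊗]  ⊢ p1, p1, p1, ((p1⊥ ⊗ p1⊥) ⊗ p1⊥)
  [⊗]  ⊢ p1, p1, (p1⊥ ⊗ p1⊥)
    [Ax]  ⊢ p1, p1⊥
    [Ax]  ⊢ p1, p1⊥
  [Ax]  ⊢ p1, p1⊥

Result: YES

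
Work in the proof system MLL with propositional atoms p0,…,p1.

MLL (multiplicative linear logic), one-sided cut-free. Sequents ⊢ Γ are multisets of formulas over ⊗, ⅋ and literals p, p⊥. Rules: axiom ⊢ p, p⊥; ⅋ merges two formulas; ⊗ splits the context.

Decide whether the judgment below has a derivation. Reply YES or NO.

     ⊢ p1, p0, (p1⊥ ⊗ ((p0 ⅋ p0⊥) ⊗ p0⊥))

Derivation trace:
[⊗]  ⊢ p1, p0, (p1⊥ ⊗ ((p0 ⅋ p0⊥) ⊗ p0⊥))
  [Ax]  ⊢ p1, p1⊥
  [⊗]  ⊢ p0, ((p0 ⅋ p0⊥) ⊗ p0⊥)
    [⅋]  ⊢ (p0 ⅋ p0⊥)
      [Ax]  ⊢ p0, p0⊥
    [Ax]  ⊢ p0, p0⊥

Result: YES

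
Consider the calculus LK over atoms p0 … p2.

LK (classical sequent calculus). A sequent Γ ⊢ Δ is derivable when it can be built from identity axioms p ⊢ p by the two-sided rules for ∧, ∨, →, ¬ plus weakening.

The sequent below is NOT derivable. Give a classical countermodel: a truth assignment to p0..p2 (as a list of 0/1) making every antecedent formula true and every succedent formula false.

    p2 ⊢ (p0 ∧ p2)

Search for a countermodel by truth-table:
  v=000: Γ:[p2=F] Δ:[(p0 ∧ p2)=F] refutes=False
  v=001: Γ:[p2=T] Δ:[(p0 ∧ p2)=F] refutes=True  ← countermodel

Result: [0, 0, 1]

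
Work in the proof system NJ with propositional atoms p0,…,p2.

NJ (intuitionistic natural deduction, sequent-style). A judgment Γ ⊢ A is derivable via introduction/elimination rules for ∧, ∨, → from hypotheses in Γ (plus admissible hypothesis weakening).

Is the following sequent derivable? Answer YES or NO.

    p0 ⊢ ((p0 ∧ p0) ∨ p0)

Proof tree:
[∨I₁] p0 ⊢ ((p0 ∧ p0) ∨ p0)
  [∧I] p0 ⊢ (p0 ∧ p0)
    [Ax] p0 ⊢ p0
    [Ax] p0 ⊢ p0

Result: YES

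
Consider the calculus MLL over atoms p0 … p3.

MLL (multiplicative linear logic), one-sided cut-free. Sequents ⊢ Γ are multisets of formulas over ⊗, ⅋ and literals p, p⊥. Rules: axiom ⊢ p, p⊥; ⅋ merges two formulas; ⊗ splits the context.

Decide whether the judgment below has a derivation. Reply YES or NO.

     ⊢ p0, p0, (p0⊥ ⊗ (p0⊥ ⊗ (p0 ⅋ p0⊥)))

Derivation (root first):
[⊗]  ⊢ p0, p0, (p0⊥ ⊗ (p0⊥ ⊗ (p0 ⅋ p0⊥)))
  [Ax]  ⊢ p0, p0⊥
  [⊗]  ⊢ p0, (p0⊥ ⊗ (p0 ⅋ p0⊥))
    [Ax]  ⊢ p0, p0⊥
    [⅋]  ⊢ (p0 ⅋ p0⊥)
      [Ax]  ⊢ p0, p0⊥

Result: YES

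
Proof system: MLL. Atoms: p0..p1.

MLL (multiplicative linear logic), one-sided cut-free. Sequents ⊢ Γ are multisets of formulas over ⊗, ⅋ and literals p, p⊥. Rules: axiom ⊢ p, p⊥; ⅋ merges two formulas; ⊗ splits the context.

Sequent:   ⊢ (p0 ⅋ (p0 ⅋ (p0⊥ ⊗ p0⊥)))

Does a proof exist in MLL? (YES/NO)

Derivation trace:
[⅋]  ⊢ (p0 ⅋ (p0 ⅋ (p0⊥ ⊗ p0⊥)))
  [⅋]  ⊢ p0, (p0 ⅋ (p0⊥ ⊗ p0⊥))
    [⊗]  ⊢ p0, p0, (p0⊥ ⊗ p0⊥)
      [Ax]  ⊢ p0, p0⊥
      [Ax]  ⊢ p0, p0⊥

Result: YES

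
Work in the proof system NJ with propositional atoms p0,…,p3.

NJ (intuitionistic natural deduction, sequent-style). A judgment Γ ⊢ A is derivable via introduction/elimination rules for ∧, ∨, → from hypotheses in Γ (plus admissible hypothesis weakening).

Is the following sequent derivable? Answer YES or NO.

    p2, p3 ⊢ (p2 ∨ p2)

Proof tree:
[Wk] p2, p3 ⊢ (p2 ∨ p2)
  [∨I₁] p2 ⊢ (p2 ∨ p2)
    [Ax] p2 ⊢ p2

Result: YES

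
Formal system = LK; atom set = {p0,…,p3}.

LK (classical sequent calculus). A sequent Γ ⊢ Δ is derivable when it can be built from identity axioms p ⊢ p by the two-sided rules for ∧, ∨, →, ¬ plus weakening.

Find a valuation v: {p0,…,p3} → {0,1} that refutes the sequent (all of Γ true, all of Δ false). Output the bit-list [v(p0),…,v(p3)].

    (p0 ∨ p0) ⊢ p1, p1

Search for a countermodel by truth-table:
  v=0000: Γ:[(p0 ∨ p0)=F] Δ:[p1=F, p1=F] refutes=False
  v=0001: Γ:[(p0 ∨ p0)=F] Δ:[p1=F, p1=F] refutes=False
  v=0010: Γ:[(p0 ∨ p0)=F] Δ:[p1=F, p1=F] refutes=False
  v=0011: Γ:[(p0 ∨ p0)=F] Δ:[p1=F, p1=F] refutes=False
  v=0100: Γ:[(p0 ∨ p0)=F] Δ:[p1=T, p1=T] refutes=False
  v=0101: Γ:[(p0 ∨ p0)=F] Δ:[p1=T, p1=T] refutes=False
  v=0110: Γ:[(p0 ∨ p0)=F] Δ:[p1=T, p1=T] refutes=False
  v=0111: Γ:[(p0 ∨ p0)=F] Δ:[p1=T, p1=T] refutes=False
  v=1000: Γ:[(p0 ∨ p0)=T] Δ:[p1=F, p1=F] refutes=True  ← countermodel

Result: [1, 0, 0, 0]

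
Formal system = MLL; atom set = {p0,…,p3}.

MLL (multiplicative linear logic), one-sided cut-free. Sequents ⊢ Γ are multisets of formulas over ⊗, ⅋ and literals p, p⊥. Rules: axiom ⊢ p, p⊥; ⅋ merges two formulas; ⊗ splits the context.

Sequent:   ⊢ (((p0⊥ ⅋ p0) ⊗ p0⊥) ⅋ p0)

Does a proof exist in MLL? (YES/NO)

Derivation trace:
[⅋]  ⊢ (((p0⊥ ⅋ p0) ⊗ p0⊥) ⅋ p0)
  [⊗]  ⊢ p0, ((p0⊥ ⅋ p0) ⊗ p0⊥)
    [⅋]  ⊢ (p0⊥ ⅋ p0)
      [Ax]  ⊢ p0, p0⊥
    [Ax]  ⊢ p0, p0⊥

Result: YES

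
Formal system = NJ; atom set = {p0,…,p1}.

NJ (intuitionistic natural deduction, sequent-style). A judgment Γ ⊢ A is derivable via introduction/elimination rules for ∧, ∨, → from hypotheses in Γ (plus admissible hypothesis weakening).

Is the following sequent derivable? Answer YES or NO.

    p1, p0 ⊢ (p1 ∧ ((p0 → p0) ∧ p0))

Derivation (root first):
[∧I] p1, p0 ⊢ (p1 ∧ ((p0 → p0) ∧ p0))
  [Wk] p1, p0 ⊢ p1
    [Ax] p1 ⊢ p1
  [∧I] p0 ⊢ ((p0 → p0) ∧ p0)
    [→I]  ⊢ (p0 → p0)
      [Ax] p0 ⊢ p0
    [Ax] p0 ⊢ p0

Result: YES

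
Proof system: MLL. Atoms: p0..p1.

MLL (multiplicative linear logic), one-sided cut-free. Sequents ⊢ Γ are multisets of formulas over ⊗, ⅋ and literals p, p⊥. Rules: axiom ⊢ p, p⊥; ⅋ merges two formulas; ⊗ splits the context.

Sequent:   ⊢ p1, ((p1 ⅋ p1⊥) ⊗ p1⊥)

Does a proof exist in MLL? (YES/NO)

Derivation (root first):
[⊗]  ⊢ p1, ((p1 ⅋ p1⊥) ⊗ p1⊥)
  [⅋]  ⊢ (p1 ⅋ p1⊥)
    [Ax]  ⊢ p1, p1⊥
  [Ax]  ⊢ p1, p1⊥

Result: YES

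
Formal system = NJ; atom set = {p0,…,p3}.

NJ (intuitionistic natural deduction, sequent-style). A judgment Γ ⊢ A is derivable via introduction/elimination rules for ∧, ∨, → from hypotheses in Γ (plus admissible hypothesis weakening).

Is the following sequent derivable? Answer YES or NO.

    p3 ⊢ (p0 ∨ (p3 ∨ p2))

Proof tree:
[∨I₂] p3 ⊢ (p0 ∨ (p3 ∨ p2))
  [∨I₁] p3 ⊢ (p3 ∨ p2)
    [Ax] p3 ⊢ p3

Result: YES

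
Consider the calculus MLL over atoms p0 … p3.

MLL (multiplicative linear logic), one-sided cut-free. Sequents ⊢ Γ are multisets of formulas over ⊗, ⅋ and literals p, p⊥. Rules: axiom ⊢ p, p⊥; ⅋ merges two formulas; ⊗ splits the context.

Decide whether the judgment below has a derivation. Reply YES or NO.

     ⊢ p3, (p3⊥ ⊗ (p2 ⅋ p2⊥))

Proof tree:
[⊗]  ⊢ p3, (p3⊥ ⊗ (p2 ⅋ p2⊥))
  [Ax]  ⊢ p3, p3⊥
  [⅋]  ⊢ (p2 ⅋ p2⊥)
    [Ax]  ⊢ p2, p2⊥

Result: YES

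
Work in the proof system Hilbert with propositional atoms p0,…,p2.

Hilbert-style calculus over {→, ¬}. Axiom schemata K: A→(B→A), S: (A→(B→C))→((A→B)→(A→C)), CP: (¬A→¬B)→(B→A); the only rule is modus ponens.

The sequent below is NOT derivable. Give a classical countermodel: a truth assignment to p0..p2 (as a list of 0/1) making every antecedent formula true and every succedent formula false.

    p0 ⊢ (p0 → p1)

Truth-table refutation:
  v=000: Γ:[p0=F] Δ:[(p0 → p1)=T] refutes=False
  v=001: Γ:[p0=F] Δ:[(p0 → p1)=T] refutes=False
  v=010: Γ:[p0=F] Δ:[(p0 → p1)=T] refutes=False
  v=011: Γ:[p0=F] Δ:[(p0 → p1)=T] refutes=False
  v=100: Γ:[p0=T] Δ:[(p0 → p1)=F] refutes=True  ← countermodel

Result: [1, 0, 0]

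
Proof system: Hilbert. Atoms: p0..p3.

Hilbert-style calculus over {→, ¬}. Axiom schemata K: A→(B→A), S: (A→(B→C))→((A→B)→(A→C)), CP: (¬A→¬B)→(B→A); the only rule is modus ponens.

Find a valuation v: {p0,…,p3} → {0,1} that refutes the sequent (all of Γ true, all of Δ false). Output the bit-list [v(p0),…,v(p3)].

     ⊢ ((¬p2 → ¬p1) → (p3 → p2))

Enumerate valuations to refute Γ ⊢ Δ:
  v=0000: Γ:[] Δ:[((¬p2 → ¬p1) → (p3 → p2))=T] refutes=False
  v=0001: Γ:[] Δ:[((¬p2 → ¬p1) → (p3 → p2))=F] refutes=True  ← countermodel

Result: [0, 0, 0, 1]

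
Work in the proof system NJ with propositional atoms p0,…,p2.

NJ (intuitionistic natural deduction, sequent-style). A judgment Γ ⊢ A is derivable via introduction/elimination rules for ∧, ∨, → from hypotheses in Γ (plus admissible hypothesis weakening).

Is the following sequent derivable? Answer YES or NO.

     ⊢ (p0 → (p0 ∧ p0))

Derivation trace:
[→I]  ⊢ (p0 → (p0 ∧ p0))
  [∧I] p0 ⊢ (p0 ∧ p0)
    [Ax] p0 ⊢ p0
    [Ax] p0 ⊢ p0

Result: YES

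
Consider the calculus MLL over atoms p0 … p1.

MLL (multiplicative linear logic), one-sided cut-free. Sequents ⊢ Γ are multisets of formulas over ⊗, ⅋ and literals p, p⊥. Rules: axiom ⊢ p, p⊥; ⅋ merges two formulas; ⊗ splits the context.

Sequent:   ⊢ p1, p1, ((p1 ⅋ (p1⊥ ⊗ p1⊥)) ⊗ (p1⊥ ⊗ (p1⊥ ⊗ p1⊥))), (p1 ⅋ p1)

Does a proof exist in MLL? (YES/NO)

Derivation (root first):
[⅋]  ⊢ p1, p1, ((p1 ⅋ (p1⊥ ⊗ p1⊥)) ⊗ (p1⊥ ⊗ (p1⊥ ⊗ p1⊥))), (p1 ⅋ p1)
  [⊗]  ⊢ p1, p1, p1, p1, ((p1 ⅋ (p1⊥ ⊗ p1⊥)) ⊗ (p1⊥ ⊗ (p1⊥ ⊗ p1⊥)))
    [⅋]  ⊢ p1, (p1 ⅋ (p1⊥ ⊗ p1⊥))
      [⊗]  ⊢ p1, p1, (p1⊥ ⊗ p1⊥)
        [Ax]  ⊢ p1, p1⊥
        [Ax]  ⊢ p1, p1⊥
    [⊗]  ⊢ p1, p1, p1, (p1⊥ ⊗ (p1⊥ ⊗ p1⊥))
      [Ax]  ⊢ p1, p1⊥
      [⊗]  ⊢ p1, p1, (p1⊥ ⊗ p1⊥)
        [Ax]  ⊢ p1, p1⊥
        [Ax]  ⊢ p1, p1⊥

Result: YES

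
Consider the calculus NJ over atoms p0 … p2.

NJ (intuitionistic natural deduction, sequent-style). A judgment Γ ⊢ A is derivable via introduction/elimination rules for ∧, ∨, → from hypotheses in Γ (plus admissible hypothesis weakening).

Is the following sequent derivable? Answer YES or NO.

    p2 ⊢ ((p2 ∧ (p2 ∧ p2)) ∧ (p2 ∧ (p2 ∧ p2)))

Derivation (root first):
[∧I] p2 ⊢ ((p2 ∧ (p2 ∧ p2)) ∧ (p2 ∧ (p2 ∧ p2)))
  [∧I] p2 ⊢ (p2 ∧ (p2 ∧ p2))
    [Ax] p2 ⊢ p2
    [∧I] p2 ⊢ (p2 ∧ p2)
      [Ax] p2 ⊢ p2
      [Ax] p2 ⊢ p2
  [∧I] p2 ⊢ (p2 ∧ (p2 ∧ p2))
    [Ax] p2 ⊢ p2
    [∧I] p2 ⊢ (p2 ∧ p2)
      [Ax] p2 ⊢ p2
      [Ax] p2 ⊢ p2

Result: YES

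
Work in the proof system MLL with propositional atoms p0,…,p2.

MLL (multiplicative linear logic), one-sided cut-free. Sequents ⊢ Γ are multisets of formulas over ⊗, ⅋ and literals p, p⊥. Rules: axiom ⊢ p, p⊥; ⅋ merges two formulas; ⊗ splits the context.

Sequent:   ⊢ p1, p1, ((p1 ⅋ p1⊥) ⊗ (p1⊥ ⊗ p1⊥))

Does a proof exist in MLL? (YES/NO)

Derivation (root first):
[⊗]  ⊢ p1, p1, ((p1 ⅋ p1⊥) ⊗ (p1⊥ ⊗ p1⊥))
  [⅋]  ⊢ (p1 ⅋ p1⊥)
    [Ax]  ⊢ p1, p1⊥
  [⊗]  ⊢ p1, p1, (p1⊥ ⊗ p1⊥)
    [Ax]  ⊢ p1, p1⊥
    [Ax]  ⊢ p1, p1⊥

Result: YES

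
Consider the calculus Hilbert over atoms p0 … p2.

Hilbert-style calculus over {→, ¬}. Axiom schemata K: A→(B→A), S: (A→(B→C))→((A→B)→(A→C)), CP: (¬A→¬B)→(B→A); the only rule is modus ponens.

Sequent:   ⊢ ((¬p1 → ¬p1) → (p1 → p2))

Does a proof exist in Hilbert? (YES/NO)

Enumerate valuations to refute Γ ⊢ Δ:
  v=000: Γ:[] Δ:[((¬p1 → ¬p1) → (p1 → p2))=T] refutes=False
  v=001: Γ:[] Δ:[((¬p1 → ¬p1) → (p1 → p2))=T] refutes=False
  v=010: Γ:[] Δ:[((¬p1 → ¬p1) → (p1 → p2))=F] refutes=True  ← countermodel

Result: NO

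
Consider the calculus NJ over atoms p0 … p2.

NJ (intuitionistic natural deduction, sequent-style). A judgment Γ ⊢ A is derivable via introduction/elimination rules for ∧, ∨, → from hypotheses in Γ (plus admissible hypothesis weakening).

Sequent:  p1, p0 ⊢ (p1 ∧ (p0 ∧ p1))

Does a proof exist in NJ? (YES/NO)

Derivation trace:
[∧I] p1, p0 ⊢ (p1 ∧ (p0 ∧ p1))
  [Ax] p1 ⊢ p1
  [∧I] p1, p0 ⊢ (p0 ∧ p1)
    [Ax] p0 ⊢ p0
    [Ax] p1 ⊢ p1

Result: YES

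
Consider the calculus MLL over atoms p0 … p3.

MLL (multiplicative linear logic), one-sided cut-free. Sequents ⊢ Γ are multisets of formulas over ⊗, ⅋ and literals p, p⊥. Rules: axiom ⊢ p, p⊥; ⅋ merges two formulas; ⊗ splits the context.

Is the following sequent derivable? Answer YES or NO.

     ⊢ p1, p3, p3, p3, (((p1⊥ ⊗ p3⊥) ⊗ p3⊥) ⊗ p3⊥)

Proof tree:
[⊗]  ⊢ p1, p3, p3, p3, (((p1⊥ ⊗ p3⊥) ⊗ p3⊥) ⊗ p3⊥)
  [⊗]  ⊢ p1, p3, p3, ((p1⊥ ⊗ p3⊥) ⊗ p3⊥)
    [⊗]  ⊢ p1, p3, (p1⊥ ⊗ p3⊥)
      [Ax]  ⊢ p1, p1⊥
      [Ax]  ⊢ p3, p3⊥
    [Ax]  ⊢ p3, p3⊥
  [Ax]  ⊢ p3, p3⊥

Result: YES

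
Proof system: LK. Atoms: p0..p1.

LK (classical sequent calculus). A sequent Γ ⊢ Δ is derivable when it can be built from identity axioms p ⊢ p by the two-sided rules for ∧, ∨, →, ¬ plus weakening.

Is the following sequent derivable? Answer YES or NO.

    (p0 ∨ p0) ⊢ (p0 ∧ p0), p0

Derivation trace:
[∨L] (p0 ∨ p0) ⊢ (p0 ∧ p0), p0
  [WR] p0 ⊢ (p0 ∧ p0), p0
    [∧R] p0 ⊢ (p0 ∧ p0)
      [Ax] p0 ⊢ p0
      [Ax] p0 ⊢ p0
  [∧R] p0 ⊢ (p0 ∧ p0)
    [Ax] p0 ⊢ p0
    [Ax] p0 ⊢ p0

Result: YES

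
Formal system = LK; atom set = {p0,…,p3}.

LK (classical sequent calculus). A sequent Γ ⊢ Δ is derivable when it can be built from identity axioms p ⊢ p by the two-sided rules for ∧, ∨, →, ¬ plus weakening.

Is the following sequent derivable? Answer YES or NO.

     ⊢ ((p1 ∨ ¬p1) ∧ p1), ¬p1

Proof tree:
[¬R]  ⊢ ((p1 ∨ ¬p1) ∧ p1), ¬p1
  [∧R] p1 ⊢ ((p1 ∨ ¬p1) ∧ p1)
    [∨R]  ⊢ (p1 ∨ ¬p1)
      [¬R]  ⊢ p1, ¬p1
        [Ax] p1 ⊢ p1
    [WL] p1, p1 ⊢ p1
      [Ax] p1 ⊢ p1

Result: YES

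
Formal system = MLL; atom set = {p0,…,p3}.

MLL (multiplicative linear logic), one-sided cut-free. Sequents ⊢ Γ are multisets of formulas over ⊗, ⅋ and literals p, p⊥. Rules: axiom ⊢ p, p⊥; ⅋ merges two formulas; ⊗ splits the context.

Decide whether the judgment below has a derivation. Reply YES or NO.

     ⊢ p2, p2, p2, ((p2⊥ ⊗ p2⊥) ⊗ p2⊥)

Derivation trace:
[⊗]  ⊢ p2, p2, p2, ((p2⊥ ⊗ p2⊥) ⊗ p2⊥)
  [⊗]  ⊢ p2, p2, (p2⊥ ⊗ p2⊥)
    [Ax]  ⊢ p2, p2⊥
    [Ax]  ⊢ p2, p2⊥
  [Ax]  ⊢ p2, p2⊥

Result: YES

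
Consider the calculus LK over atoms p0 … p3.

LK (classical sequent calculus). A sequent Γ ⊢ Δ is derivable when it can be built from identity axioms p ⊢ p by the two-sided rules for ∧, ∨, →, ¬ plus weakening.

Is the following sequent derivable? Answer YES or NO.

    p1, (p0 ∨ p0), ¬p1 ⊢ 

Derivation (root first):
[¬L] p1, (p0 ∨ p0), ¬p1 ⊢ 
  [∨L] p1, (p0 ∨ p0) ⊢ p1
    [WL] p1, p0 ⊢ p1
      [Ax] p1 ⊢ p1
    [WL] p1, p0 ⊢ p1
      [Ax] p1 ⊢ p1

Result: YES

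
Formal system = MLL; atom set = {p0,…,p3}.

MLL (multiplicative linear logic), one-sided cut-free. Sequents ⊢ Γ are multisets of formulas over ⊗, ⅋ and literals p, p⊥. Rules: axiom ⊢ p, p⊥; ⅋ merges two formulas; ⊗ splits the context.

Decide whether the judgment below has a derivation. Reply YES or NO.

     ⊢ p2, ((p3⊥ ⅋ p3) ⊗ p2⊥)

Derivation (root first):
[⊗]  ⊢ p2, ((p3⊥ ⅋ p3) ⊗ p2⊥)
  [⅋]  ⊢ (p3⊥ ⅋ p3)
    [Ax]  ⊢ p3, p3⊥
  [Ax]  ⊢ p2, p2⊥

Result: YES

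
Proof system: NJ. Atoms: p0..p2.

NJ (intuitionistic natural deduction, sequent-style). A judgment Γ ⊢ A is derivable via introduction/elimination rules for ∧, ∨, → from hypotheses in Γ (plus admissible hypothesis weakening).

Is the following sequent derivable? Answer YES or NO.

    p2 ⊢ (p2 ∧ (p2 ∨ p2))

Derivation (root first):
[∧I] p2 ⊢ (p2 ∧ (p2 ∨ p2))
  [Ax] p2 ⊢ p2
  [∨I₂] p2, p2 ⊢ (p2 ∨ p2)
    [Wk] p2, p2 ⊢ p2
      [Ax] p2 ⊢ p2

Result: YES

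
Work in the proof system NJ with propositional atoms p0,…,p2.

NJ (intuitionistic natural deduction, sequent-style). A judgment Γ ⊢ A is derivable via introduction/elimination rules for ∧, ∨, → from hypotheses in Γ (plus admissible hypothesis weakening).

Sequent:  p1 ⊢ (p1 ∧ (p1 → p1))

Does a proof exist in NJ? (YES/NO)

Proof tree:
[∧I] p1 ⊢ (p1 ∧ (p1 → p1))
  [Ax] p1 ⊢ p1
  [→I]  ⊢ (p1 → p1)
    [Ax] p1 ⊢ p1

Result: YES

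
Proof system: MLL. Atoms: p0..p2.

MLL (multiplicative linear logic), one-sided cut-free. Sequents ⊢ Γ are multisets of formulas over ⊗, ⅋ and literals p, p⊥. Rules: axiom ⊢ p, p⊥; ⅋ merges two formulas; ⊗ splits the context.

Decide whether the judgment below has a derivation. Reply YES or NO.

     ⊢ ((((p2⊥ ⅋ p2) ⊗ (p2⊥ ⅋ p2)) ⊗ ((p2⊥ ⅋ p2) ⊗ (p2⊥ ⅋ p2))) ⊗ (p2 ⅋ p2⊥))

Proof tree:
[⊗]  ⊢ ((((p2⊥ ⅋ p2) ⊗ (p2⊥ ⅋ p2)) ⊗ ((p2⊥ ⅋ p2) ⊗ (p2⊥ ⅋ p2))) ⊗ (p2 ⅋ p2⊥))
  [⊗]  ⊢ (((p2⊥ ⅋ p2) ⊗ (p2⊥ ⅋ p2)) ⊗ ((p2⊥ ⅋ p2) ⊗ (p2⊥ ⅋ p2)))
    [⊗]  ⊢ ((p2⊥ ⅋ p2) ⊗ (p2⊥ ⅋ p2))
      [⅋]  ⊢ (p2⊥ ⅋ p2)
        [Ax]  ⊢ p2, p2⊥
      [⅋]  ⊢ (p2⊥ ⅋ p2)
        [Ax]  ⊢ p2, p2⊥
    [⊗]  ⊢ ((p2⊥ ⅋ p2) ⊗ (p2⊥ ⅋ p2))
      [⅋]  ⊢ (p2⊥ ⅋ p2)
        [Ax]  ⊢ p2, p2⊥
      [⅋]  ⊢ (p2⊥ ⅋ p2)
        [Ax]  ⊢ p2, p2⊥
  [⅋]  ⊢ (p2 ⅋ p2⊥)
    [Ax]  ⊢ p2, p2⊥

Result: YES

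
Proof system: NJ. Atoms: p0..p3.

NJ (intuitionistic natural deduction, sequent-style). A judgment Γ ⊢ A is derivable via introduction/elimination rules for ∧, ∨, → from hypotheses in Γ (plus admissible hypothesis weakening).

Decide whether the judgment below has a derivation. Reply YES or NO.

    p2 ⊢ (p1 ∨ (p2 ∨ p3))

Derivation trace:
[∨I₂] p2 ⊢ (p1 ∨ (p2 ∨ p3))
  [∨I₁] p2 ⊢ (p2 ∨ p3)
    [Ax] p2 ⊢ p2

Result: YES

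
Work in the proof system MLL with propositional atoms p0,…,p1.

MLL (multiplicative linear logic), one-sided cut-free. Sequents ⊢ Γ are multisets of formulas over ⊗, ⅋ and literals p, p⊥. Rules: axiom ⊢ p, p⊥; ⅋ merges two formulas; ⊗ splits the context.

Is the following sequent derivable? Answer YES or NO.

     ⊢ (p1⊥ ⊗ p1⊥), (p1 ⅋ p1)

Derivation trace:
[⅋]  ⊢ (p1⊥ ⊗ p1⊥), (p1 ⅋ p1)
  [⊗]  ⊢ p1, p1, (p1⊥ ⊗ p1⊥)
    [Ax]  ⊢ p1, p1⊥
    [Ax]  ⊢ p1, p1⊥

Result: YES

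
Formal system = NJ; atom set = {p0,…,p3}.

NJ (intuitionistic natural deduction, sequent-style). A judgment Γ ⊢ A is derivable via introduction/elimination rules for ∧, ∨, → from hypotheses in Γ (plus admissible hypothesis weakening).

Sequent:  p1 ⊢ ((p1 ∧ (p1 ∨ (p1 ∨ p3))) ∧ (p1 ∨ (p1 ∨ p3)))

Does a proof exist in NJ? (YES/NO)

Derivation (root first):
[∧I] p1 ⊢ ((p1 ∧ (p1 ∨ (p1 ∨ p3))) ∧ (p1 ∨ (p1 ∨ p3)))
  [∧I] p1 ⊢ (p1 ∧ (p1 ∨ (p1 ∨ p3)))
    [Ax] p1 ⊢ p1
    [∨I₂] p1 ⊢ (p1 ∨ (p1 ∨ p3))
      [∨I₁] p1 ⊢ (p1 ∨ p3)
        [Ax] p1 ⊢ p1
  [∨I₂] p1 ⊢ (p1 ∨ (p1 ∨ p3))
    [∨I₁] p1 ⊢ (p1 ∨ p3)
      [Ax] p1 ⊢ p1

Result: YES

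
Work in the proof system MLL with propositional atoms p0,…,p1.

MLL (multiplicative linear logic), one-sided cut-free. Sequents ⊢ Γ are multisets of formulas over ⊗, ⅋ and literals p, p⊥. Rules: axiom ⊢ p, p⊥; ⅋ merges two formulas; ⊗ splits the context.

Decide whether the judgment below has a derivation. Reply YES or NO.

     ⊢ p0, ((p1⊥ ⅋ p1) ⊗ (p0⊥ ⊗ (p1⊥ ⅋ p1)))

Proof tree:
[⊗]  ⊢ p0, ((p1⊥ ⅋ p1) ⊗ (p0⊥ ⊗ (p1⊥ ⅋ p1)))
  [⅋]  ⊢ (p1⊥ ⅋ p1)
    [Ax]  ⊢ p1, p1⊥
  [⊗]  ⊢ p0, (p0⊥ ⊗ (p1⊥ ⅋ p1))
    [Ax]  ⊢ p0, p0⊥
    [⅋]  ⊢ (p1⊥ ⅋ p1)
      [Ax]  ⊢ p1, p1⊥

Result: YES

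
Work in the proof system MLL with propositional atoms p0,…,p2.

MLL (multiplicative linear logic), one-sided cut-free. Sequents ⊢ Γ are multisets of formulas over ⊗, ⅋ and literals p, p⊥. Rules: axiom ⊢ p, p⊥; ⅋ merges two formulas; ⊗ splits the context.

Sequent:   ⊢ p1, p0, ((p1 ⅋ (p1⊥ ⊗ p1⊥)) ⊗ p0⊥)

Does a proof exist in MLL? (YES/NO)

Derivation (root first):
[⊗]  ⊢ p1, p0, ((p1 ⅋ (p1⊥ ⊗ p1⊥)) ⊗ p0⊥)
  [⅋]  ⊢ p1, (p1 ⅋ (p1⊥ ⊗ p1⊥))
    [⊗]  ⊢ p1, p1, (p1⊥ ⊗ p1⊥)
      [Ax]  ⊢ p1, p1⊥
      [Ax]  ⊢ p1, p1⊥
  [Ax]  ⊢ p0, p0⊥

Result: YES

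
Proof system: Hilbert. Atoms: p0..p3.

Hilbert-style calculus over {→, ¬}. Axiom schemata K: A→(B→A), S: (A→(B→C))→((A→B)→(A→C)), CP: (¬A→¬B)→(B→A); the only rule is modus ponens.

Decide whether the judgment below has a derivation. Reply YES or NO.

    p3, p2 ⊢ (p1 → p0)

Enumerate valuations to refute Γ ⊢ Δ:
  v=0000: Γ:[p3=F, p2=F] Δ:[(p1 → p0)=T] refutes=False
  v=0001: Γ:[p3=T, p2=F] Δ:[(p1 → p0)=T] refutes=False
  v=0010: Γ:[p3=F, p2=T] Δ:[(p1 → p0)=T] refutes=False
  v=0011: Γ:[p3=T, p2=T] Δ:[(p1 → p0)=T] refutes=False
  v=0100: Γ:[p3=F, p2=F] Δ:[(p1 → p0)=F] refutes=False
  v=0101: Γ:[p3=T, p2=F] Δ:[(p1 → p0)=F] refutes=False
  v=0110: Γ:[p3=F, p2=T] Δ:[(p1 → p0)=F] refutes=False
  v=0111: Γ:[p3=T, p2=T] Δ:[(p1 → p0)=F] refutes=True  ← countermodel

Result: NO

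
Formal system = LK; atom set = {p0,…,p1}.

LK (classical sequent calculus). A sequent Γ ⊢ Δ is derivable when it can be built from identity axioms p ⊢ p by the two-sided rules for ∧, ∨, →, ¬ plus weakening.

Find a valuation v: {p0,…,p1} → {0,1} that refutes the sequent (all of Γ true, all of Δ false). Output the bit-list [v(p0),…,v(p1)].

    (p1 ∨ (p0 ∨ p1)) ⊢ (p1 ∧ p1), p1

Truth-table refutation:
  v=00: Γ:[(p1 ∨ (p0 ∨ p1))=F] Δ:[(p1 ∧ p1)=F, p1=F] refutes=False
  v=01: Γ:[(p1 ∨ (p0 ∨ p1))=T] Δ:[(p1 ∧ p1)=T, p1=T] refutes=False
  v=10: Γ:[(p1 ∨ (p0 ∨ p1))=T] Δ:[(p1 ∧ p1)=F, p1=F] refutes=True  ← countermodel

Result: [1, 0]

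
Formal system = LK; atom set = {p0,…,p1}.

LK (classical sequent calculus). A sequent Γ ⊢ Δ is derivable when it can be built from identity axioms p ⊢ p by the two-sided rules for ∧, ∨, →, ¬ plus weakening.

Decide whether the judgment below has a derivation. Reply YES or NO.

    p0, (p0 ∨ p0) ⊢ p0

Derivation trace:
[∨L] p0, (p0 ∨ p0) ⊢ p0
  [Ax] p0 ⊢ p0
  [WL] p0, p0 ⊢ p0
    [Ax] p0 ⊢ p0

Result: YES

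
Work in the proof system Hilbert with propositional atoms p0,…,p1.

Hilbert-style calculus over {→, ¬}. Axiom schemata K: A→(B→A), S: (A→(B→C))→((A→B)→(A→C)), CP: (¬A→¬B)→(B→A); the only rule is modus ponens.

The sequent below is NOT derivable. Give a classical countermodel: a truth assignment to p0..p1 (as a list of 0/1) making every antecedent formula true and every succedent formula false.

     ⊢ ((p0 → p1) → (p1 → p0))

Enumerate valuations to refute Γ ⊢ Δ:
  v=00: Γ:[] Δ:[((p0 → p1) → (p1 → p0))=T] refutes=False
  v=01: Γ:[] Δ:[((p0 → p1) → (p1 → p0))=F] refutes=True  ← countermodel

Result: [0, 1]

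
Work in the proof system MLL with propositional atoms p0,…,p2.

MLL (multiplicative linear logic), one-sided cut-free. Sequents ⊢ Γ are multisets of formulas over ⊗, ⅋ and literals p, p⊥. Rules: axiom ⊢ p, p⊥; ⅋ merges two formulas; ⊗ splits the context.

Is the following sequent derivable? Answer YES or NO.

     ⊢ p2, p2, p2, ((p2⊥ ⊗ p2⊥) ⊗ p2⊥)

Derivation trace:
[⊗]  ⊢ p2, p2, p2, ((p2⊥ ⊗ p2⊥) ⊗ p2⊥)
  [⊗]  ⊢ p2, p2, (p2⊥ ⊗ p2⊥)
    [Ax]  ⊢ p2, p2⊥
    [Ax]  ⊢ p2, p2⊥
  [Ax]  ⊢ p2, p2⊥

Result: YES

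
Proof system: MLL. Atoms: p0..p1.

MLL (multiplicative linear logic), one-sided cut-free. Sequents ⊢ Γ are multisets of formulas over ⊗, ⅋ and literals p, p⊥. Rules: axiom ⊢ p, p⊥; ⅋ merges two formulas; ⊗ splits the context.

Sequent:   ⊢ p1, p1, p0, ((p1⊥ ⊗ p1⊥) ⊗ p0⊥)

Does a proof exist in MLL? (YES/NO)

Proof tree:
[⊗]  ⊢ p1, p1, p0, ((p1⊥ ⊗ p1⊥) ⊗ p0⊥)
  [⊗]  ⊢ p1, p1, (p1⊥ ⊗ p1⊥)
    [Ax]  ⊢ p1, p1⊥
    [Ax]  ⊢ p1, p1⊥
  [Ax]  ⊢ p0, p0⊥

Result: YES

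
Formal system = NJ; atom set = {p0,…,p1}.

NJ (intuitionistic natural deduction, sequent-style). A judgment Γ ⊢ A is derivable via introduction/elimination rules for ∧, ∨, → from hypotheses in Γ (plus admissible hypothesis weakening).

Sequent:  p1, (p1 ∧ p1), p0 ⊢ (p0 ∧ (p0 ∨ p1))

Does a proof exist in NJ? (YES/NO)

Proof tree:
[∧I] p1, (p1 ∧ p1), p0 ⊢ (p0 ∧ (p0 ∨ p1))
  [Ax] p0 ⊢ p0
  [∨I₂] p1, (p1 ∧ p1) ⊢ (p0 ∨ p1)
    [Wk] p1, (p1 ∧ p1) ⊢ p1
      [Ax] p1 ⊢ p1

Result: YES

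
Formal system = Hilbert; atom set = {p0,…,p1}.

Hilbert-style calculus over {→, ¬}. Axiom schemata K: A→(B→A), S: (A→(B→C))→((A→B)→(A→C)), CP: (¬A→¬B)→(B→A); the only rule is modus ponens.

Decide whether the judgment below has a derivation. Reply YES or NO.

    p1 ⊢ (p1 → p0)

Enumerate valuations to refute Γ ⊢ Δ:
  v=00: Γ:[p1=F] Δ:[(p1 → p0)=T] refutes=False
  v=01: Γ:[p1=T] Δ:[(p1 → p0)=F] refutes=True  ← countermodel

Result: NO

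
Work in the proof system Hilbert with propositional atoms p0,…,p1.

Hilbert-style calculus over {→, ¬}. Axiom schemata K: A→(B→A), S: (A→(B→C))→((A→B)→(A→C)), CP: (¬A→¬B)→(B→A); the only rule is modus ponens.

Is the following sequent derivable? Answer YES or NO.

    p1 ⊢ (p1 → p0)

Enumerate valuations to refute Γ ⊢ Δ:
  v=00: Γ:[p1=F] Δ:[(p1 → p0)=T] refutes=False
  v=01: Γ:[p1=T] Δ:[(p1 → p0)=F] refutes=True  ← countermodel

Result: NO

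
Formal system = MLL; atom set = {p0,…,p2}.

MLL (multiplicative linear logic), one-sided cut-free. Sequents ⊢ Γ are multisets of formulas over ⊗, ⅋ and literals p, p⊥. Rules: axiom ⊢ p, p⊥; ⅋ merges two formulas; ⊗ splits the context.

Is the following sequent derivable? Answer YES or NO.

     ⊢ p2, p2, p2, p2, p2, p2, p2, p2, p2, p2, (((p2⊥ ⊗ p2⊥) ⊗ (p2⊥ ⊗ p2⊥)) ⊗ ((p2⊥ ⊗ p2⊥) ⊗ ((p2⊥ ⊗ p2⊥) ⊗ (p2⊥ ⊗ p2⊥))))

Derivation trace:
[⊗]  ⊢ p2, p2, p2, p2, p2, p2, p2, p2, p2, p2, (((p2⊥ ⊗ p2⊥) ⊗ (p2⊥ ⊗ p2⊥)) ⊗ ((p2⊥ ⊗ p2⊥) ⊗ ((p2⊥ ⊗ p2⊥) ⊗ (p2⊥ ⊗ p2⊥))))
  [⊗]  ⊢ p2, p2, p2, p2, ((p2⊥ ⊗ p2⊥) ⊗ (p2⊥ ⊗ p2⊥))
    [⊗]  ⊢ p2, p2, (p2⊥ ⊗ p2⊥)
      [Ax]  ⊢ p2, p2⊥
      [Ax]  ⊢ p2, p2⊥
    [⊗]  ⊢ p2, p2, (p2⊥ ⊗ p2⊥)
      [Ax]  ⊢ p2, p2⊥
      [Ax]  ⊢ p2, p2⊥
  [⊗]  ⊢ p2, p2, p2, p2, p2, p2, ((p2⊥ ⊗ p2⊥) ⊗ ((p2⊥ ⊗ p2⊥) ⊗ (p2⊥ ⊗ p2⊥)))
    [⊗]  ⊢ p2, p2, (p2⊥ ⊗ p2⊥)
      [Ax]  ⊢ p2, p2⊥
      [Ax]  ⊢ p2, p2⊥
    [⊗]  ⊢ p2, p2, p2, p2, ((p2⊥ ⊗ p2⊥) ⊗ (p2⊥ ⊗ p2⊥))
      [⊗]  ⊢ p2, p2, (p2⊥ ⊗ p2⊥)
        [Ax]  ⊢ p2, p2⊥
        [Ax]  ⊢ p2, p2⊥
      [⊗]  ⊢ p2, p2, (p2⊥ ⊗ p2⊥)
        [Ax]  ⊢ p2, p2⊥
        [Ax]  ⊢ p2, p2⊥

Result: YES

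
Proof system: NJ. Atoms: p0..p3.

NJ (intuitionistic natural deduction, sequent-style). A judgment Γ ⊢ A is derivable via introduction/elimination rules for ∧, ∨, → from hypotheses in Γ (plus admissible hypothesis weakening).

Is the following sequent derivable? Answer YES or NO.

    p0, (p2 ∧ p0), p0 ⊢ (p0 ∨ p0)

Derivation (root first):
[∨I₁] p0, (p2 ∧ p0), p0 ⊢ (p0 ∨ p0)
  [Wk] p0, (p2 ∧ p0), p0 ⊢ p0
    [Wk] p0, (p2 ∧ p0) ⊢ p0
      [Ax] p0 ⊢ p0

Result: YES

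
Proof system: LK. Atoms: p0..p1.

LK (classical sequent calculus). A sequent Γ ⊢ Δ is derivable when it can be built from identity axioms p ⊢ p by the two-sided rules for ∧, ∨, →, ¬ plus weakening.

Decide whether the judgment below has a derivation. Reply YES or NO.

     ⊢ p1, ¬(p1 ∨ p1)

Derivation (root first):
[¬R]  ⊢ p1, ¬(p1 ∨ p1)
  [∨L] (p1 ∨ p1) ⊢ p1
    [Ax] p1 ⊢ p1
    [Ax] p1 ⊢ p1

Result: YES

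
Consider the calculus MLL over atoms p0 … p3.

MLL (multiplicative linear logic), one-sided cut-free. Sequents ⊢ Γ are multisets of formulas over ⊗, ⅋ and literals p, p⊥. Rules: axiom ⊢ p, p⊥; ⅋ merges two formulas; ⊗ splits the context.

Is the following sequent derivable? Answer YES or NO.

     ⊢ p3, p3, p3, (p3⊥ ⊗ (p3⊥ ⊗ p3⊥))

Derivation trace:
[⊗]  ⊢ p3, p3, p3, (p3⊥ ⊗ (p3⊥ ⊗ p3⊥))
  [Ax]  ⊢ p3, p3⊥
  [⊗]  ⊢ p3, p3, (p3⊥ ⊗ p3⊥)
    [Ax]  ⊢ p3, p3⊥
    [Ax]  ⊢ p3, p3⊥

Result: YES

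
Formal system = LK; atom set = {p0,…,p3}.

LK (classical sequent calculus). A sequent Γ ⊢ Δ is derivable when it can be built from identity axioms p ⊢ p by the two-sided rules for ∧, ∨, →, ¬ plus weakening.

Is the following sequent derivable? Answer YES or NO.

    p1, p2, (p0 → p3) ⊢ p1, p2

Derivation trace:
[→L] p1, p2, (p0 → p3) ⊢ p1, p2
  [WR] p2 ⊢ p2, p0
    [Ax] p2 ⊢ p2
  [WR] p1, p3 ⊢ p1, p1
    [WL] p1, p3 ⊢ p1
      [Ax] p1 ⊢ p1

Result: YES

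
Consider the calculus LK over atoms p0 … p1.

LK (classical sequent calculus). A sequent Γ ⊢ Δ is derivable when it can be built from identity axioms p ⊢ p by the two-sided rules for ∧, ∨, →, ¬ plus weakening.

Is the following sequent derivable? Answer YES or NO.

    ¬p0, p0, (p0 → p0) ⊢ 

Proof tree:
[→L] ¬p0, p0, (p0 → p0) ⊢ 
  [Ax] p0 ⊢ p0
  [WL] p0, ¬p0, p0 ⊢ 
    [¬L] p0, ¬p0 ⊢ 
      [Ax] p0 ⊢ p0

Result: YES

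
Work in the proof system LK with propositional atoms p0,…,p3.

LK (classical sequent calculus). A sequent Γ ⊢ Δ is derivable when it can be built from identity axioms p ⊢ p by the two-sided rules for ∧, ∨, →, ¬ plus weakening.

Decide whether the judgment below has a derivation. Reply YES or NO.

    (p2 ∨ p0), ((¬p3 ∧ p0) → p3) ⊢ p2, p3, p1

Derivation trace:
[WR] (p2 ∨ p0), ((¬p3 ∧ p0) → p3) ⊢ p2, p3, p1
  [→L] (p2 ∨ p0), ((¬p3 ∧ p0) → p3) ⊢ p2, p3
    [∧R] (p2 ∨ p0) ⊢ p2, p3, (¬p3 ∧ p0)
      [¬R]  ⊢ p3, ¬p3
        [Ax] p3 ⊢ p3
      [∨L] (p2 ∨ p0) ⊢ p2, p0
        [Ax] p2 ⊢ p2
        [Ax] p0 ⊢ p0
    [Ax] p3 ⊢ p3

Result: YES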